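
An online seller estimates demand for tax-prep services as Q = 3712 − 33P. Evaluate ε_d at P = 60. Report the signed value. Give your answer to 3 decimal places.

-1.143

At P = 60, Q = 1732.
dQ/dP = −33.
ε = (dQ/dP)(P/Q) = (-33)(60/1732).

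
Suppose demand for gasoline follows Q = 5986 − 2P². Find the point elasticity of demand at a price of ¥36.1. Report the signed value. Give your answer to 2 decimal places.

-1.54

At P = 36.1, Q = 3379.580.
dQ/dP = −4P = -144.400.
ε = (dQ/dP)(P/Q) = (-144.400)(36.1/3379.580).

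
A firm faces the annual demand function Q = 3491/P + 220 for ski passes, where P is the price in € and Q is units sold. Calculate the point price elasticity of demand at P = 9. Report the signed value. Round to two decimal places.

-0.64

At P = 9, Q = 607.889.
dQ/dP = −3491/P² = -43.099.
ε = (dQ/dP)(P/Q) = (-43.099)(9/607.889).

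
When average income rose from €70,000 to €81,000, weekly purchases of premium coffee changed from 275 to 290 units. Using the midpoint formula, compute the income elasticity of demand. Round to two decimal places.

ΔQ = 15, ΔI = 11000. Midpoints: Ī = 75,500, Q̄ = 282.5.
ε_I = (ΔQ/ΔI)(Ī/Q̄) = (15/11000)(75500/282.5).

0.36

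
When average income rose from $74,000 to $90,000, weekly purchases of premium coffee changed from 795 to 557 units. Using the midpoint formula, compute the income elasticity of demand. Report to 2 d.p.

-1.80

ΔQ = -238, ΔI = 16000. Midpoints: Ī = 82,000, Q̄ = 676.0.
ε_I = (ΔQ/ΔI)(Ī/Q̄) = (-238/16000)(82000/676.0).
ε_I < 0, so the good is inferior.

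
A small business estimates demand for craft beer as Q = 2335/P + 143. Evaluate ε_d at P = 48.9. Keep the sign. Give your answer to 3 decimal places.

At P = 48.9, Q = 190.751.
dQ/dP = −2335/P² = -0.976.
ε = (dQ/dP)(P/Q) = (-0.976)(48.9/190.751).

-0.250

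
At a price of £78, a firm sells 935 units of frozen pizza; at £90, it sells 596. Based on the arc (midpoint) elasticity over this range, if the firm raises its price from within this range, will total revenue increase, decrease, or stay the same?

Arc ε = (-339/12)(84.00/765.5) ≈ -3.100.
|ε| = 3.10 > 1, so demand is elastic. A price rise therefore reduces total revenue.

decrease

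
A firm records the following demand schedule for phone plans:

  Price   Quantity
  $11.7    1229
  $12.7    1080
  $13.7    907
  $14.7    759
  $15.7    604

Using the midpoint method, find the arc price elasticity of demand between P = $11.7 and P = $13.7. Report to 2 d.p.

At P = 11.7, Q = 1229; at P = 13.7, Q = 907.
ΔQ = -322, ΔP = 2.0. Midpoints: P̄ = 12.70, Q̄ = 1068.0.
ε = (ΔQ/ΔP)(P̄/Q̄) = (-322/2.0)(12.70/1068.0).

-1.91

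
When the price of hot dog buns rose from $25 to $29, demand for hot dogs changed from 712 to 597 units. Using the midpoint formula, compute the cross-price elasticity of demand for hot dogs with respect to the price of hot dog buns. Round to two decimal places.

ΔQ_x = 597 − 712 = -115; ΔP_y = 29 − 25 = 4.
Midpoints: P̄_y = 27.00, Q̄_x = 654.5.
ε_xy = (ΔQ_x/ΔP_y)(P̄_y/Q̄_x) = (-115/4)(27.00/654.5).

-1.19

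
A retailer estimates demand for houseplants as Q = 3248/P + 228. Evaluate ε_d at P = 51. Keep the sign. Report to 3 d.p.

At P = 51, Q = 291.686.
dQ/dP = −3248/P² = -1.249.
ε = (dQ/dP)(P/Q) = (-1.249)(51/291.686).

-0.218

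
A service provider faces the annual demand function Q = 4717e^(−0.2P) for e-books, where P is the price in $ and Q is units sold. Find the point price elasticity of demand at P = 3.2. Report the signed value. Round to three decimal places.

-0.640

At P = 3.2, Q = 2487.238.
dQ/dP = −0.2·4717e^(−0.2P) = −0.2Q = -497.448.
ε = (dQ/dP)(P/Q) = (-497.448)(3.2/2487.238).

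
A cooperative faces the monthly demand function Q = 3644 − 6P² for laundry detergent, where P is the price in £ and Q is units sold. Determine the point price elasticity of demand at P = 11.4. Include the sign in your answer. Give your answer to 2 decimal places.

-0.54

At P = 11.4, Q = 2864.240.
dQ/dP = −12P = -136.800.
ε = (dQ/dP)(P/Q) = (-136.800)(11.4/2864.240).
|ε| < 1, so demand is inelastic at this price.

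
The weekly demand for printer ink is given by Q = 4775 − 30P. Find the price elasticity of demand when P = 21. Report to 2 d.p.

-0.15

At P = 21, Q = 4145.
dQ/dP = −30.
ε = (dQ/dP)(P/Q) = (-30)(21/4145).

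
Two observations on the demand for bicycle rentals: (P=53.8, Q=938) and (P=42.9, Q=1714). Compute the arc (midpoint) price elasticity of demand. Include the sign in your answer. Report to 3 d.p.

ΔQ = 1714 − 938 = 776; ΔP = 42.9 − 53.8 = -10.9.
Midpoints: P̄ = 48.35, Q̄ = 1326.0.
ε = (ΔQ/ΔP)(P̄/Q̄) = (776/-10.9)(48.35/1326.0).

-2.596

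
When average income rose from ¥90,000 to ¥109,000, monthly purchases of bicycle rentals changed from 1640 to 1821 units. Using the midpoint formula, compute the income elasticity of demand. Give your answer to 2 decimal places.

0.55

ΔQ = 181, ΔI = 19000. Midpoints: Ī = 99,500, Q̄ = 1730.5.
ε_I = (ΔQ/ΔI)(Ī/Q̄) = (181/19000)(99500/1730.5).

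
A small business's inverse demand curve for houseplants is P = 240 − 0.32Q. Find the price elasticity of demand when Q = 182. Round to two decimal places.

-3.12

At Q = 182, P = 240 − 0.32(182) = 181.76.
dP/dQ = −0.32, so dQ/dP = 1/(−0.32) = -3.125.
ε = (dQ/dP)(P/Q) = (-3.125)(181.76/182).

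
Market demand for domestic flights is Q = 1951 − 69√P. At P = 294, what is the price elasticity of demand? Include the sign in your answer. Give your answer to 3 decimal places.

At P = 294, Q = 767.896.
dQ/dP = −69/(2√P) = -2.012.
ε = (dQ/dP)(P/Q) = (-2.012)(294/767.896).

-0.770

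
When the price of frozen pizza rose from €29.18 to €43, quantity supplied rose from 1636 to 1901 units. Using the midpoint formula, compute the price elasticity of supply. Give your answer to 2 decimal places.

0.39

ΔQ = 1901 − 1636 = 265; ΔP = 43 − 29.18 = 13.82.
Midpoints: P̄ = 36.09, Q̄ = 1768.5.
ε_s = (ΔQ/ΔP)(P̄/Q̄) = (265/13.82)(36.09/1768.5).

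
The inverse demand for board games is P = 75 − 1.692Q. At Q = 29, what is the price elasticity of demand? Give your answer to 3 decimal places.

At Q = 29, P = 75 − 1.692(29) = 25.93.
dP/dQ = −1.692, so dQ/dP = 1/(−1.692) = -0.591.
ε = (dQ/dP)(P/Q) = (-0.591)(25.93/29).

-0.528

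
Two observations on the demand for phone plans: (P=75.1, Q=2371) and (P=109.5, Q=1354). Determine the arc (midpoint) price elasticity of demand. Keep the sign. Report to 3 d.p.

-1.465

ΔQ = 1354 − 2371 = -1017; ΔP = 109.5 − 75.1 = 34.4.
Midpoints: P̄ = 92.30, Q̄ = 1862.5.
ε = (ΔQ/ΔP)(P̄/Q̄) = (-1017/34.4)(92.30/1862.5).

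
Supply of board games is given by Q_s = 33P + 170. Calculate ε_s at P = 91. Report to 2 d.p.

0.95

At P = 91, Q_s = 3173.
dQ_s/dP = 33.
ε_s = (dQ_s/dP)(P/Q_s) = (33)(91/3173).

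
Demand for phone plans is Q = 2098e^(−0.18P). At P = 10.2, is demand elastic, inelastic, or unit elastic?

Q = 334.534, dQ/dP = -60.216.
ε = (dQ/dP)(P/Q) ≈ -1.836.
|ε| = 1.84 > 1.

elastic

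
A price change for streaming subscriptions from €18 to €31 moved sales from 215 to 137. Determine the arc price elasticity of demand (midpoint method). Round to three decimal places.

ΔQ = 137 − 215 = -78; ΔP = 31 − 18 = 13.
Midpoints: P̄ = 24.50, Q̄ = 176.0.
ε = (ΔQ/ΔP)(P̄/Q̄) = (-78/13)(24.50/176.0).

-0.835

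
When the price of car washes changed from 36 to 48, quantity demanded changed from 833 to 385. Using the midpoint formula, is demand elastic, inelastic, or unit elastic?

Arc ε ≈ -2.575.
|ε| = 2.57 > 1.

elastic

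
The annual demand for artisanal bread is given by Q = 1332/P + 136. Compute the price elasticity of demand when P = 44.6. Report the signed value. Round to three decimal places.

At P = 44.6, Q = 165.865.
dQ/dP = −1332/P² = -0.670.
ε = (dQ/dP)(P/Q) = (-0.670)(44.6/165.865).
|ε| < 1, so demand is inelastic at this price.

-0.180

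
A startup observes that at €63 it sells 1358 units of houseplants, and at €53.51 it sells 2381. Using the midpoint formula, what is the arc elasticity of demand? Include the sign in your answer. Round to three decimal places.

-3.359

ΔQ = 2381 − 1358 = 1023; ΔP = 53.51 − 63 = -9.49.
Midpoints: P̄ = 58.25, Q̄ = 1869.5.
ε = (ΔQ/ΔP)(P̄/Q̄) = (1023/-9.49)(58.25/1869.5).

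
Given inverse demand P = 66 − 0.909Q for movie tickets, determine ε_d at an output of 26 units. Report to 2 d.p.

At Q = 26, P = 66 − 0.909(26) = 42.37.
dP/dQ = −0.909, so dQ/dP = 1/(−0.909) = -1.100.
ε = (dQ/dP)(P/Q) = (-1.100)(42.37/26).

-1.79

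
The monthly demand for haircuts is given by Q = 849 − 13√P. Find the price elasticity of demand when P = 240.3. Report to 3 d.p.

-0.156

At P = 240.3, Q = 647.479.
dQ/dP = −13/(2√P) = -0.419.
ε = (dQ/dP)(P/Q) = (-0.419)(240.3/647.479).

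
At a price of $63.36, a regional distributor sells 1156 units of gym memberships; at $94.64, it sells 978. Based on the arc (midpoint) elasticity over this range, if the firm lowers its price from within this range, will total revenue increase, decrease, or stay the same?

decrease

Arc ε = (-178/31.28)(79.00/1067.0) ≈ -0.421.
|ε| = 0.42 < 1, so demand is inelastic. A price cut therefore reduces total revenue.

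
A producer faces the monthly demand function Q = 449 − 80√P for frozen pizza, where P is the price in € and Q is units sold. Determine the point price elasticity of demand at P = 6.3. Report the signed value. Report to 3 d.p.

At P = 6.3, Q = 248.202.
dQ/dP = −80/(2√P) = -15.936.
ε = (dQ/dP)(P/Q) = (-15.936)(6.3/248.202).

-0.405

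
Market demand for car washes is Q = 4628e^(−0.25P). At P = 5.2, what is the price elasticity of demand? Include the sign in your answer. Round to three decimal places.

At P = 5.2, Q = 1261.277.
dQ/dP = −0.25·4628e^(−0.25P) = −0.25Q = -315.319.
ε = (dQ/dP)(P/Q) = (-315.319)(5.2/1261.277).
|ε| > 1, so demand is elastic at this price.

-1.300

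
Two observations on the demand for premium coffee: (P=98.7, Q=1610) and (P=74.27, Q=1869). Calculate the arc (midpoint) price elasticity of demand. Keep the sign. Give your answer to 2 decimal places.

ΔQ = 1869 − 1610 = 259; ΔP = 74.27 − 98.7 = -24.43.
Midpoints: P̄ = 86.48, Q̄ = 1739.5.
ε = (ΔQ/ΔP)(P̄/Q̄) = (259/-24.43)(86.48/1739.5).

-0.53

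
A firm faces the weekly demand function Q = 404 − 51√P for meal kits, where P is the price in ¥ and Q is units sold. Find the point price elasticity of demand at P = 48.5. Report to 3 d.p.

-3.637

At P = 48.5, Q = 48.826.
dQ/dP = −51/(2√P) = -3.662.
ε = (dQ/dP)(P/Q) = (-3.662)(48.5/48.826).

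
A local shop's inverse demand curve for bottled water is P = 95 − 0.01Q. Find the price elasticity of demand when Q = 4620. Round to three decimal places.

-1.056

At Q = 4620, P = 95 − 0.01(4620) = 48.80.
dP/dQ = −0.01, so dQ/dP = 1/(−0.01) = -100.000.
ε = (dQ/dP)(P/Q) = (-100.000)(48.80/4620).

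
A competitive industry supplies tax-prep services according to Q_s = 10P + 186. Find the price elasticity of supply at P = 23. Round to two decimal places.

At P = 23, Q_s = 416.
dQ_s/dP = 10.
ε_s = (dQ_s/dP)(P/Q_s) = (10)(23/416).

0.55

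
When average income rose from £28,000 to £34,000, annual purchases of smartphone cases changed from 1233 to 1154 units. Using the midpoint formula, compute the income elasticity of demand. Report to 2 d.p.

-0.34

ΔQ = -79, ΔI = 6000. Midpoints: Ī = 31,000, Q̄ = 1193.5.
ε_I = (ΔQ/ΔI)(Ī/Q̄) = (-79/6000)(31000/1193.5).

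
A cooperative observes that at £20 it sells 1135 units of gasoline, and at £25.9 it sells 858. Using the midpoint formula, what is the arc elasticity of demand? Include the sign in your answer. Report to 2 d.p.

-1.08

ΔQ = 858 − 1135 = -277; ΔP = 25.9 − 20 = 5.9.
Midpoints: P̄ = 22.95, Q̄ = 996.5.
ε = (ΔQ/ΔP)(P̄/Q̄) = (-277/5.9)(22.95/996.5).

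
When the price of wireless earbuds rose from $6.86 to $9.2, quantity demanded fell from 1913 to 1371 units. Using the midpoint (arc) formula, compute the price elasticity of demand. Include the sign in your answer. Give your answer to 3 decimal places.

-1.133

ΔQ = 1371 − 1913 = -542; ΔP = 9.2 − 6.86 = 2.34.
Midpoints: P̄ = 8.03, Q̄ = 1642.0.
ε = (ΔQ/ΔP)(P̄/Q̄) = (-542/2.34)(8.03/1642.0).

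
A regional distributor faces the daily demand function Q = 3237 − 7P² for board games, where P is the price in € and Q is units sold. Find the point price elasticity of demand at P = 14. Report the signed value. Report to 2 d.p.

-1.47

At P = 14, Q = 1865.
dQ/dP = −14P = -196.
ε = (dQ/dP)(P/Q) = (-196)(14/1865).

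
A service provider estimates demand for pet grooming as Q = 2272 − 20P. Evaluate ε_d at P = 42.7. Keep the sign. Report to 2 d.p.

-0.60

At P = 42.7, Q = 1418.
dQ/dP = −20.
ε = (dQ/dP)(P/Q) = (-20)(42.7/1418).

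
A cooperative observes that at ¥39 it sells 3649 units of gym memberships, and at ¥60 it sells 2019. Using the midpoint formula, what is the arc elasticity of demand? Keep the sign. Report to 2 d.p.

ΔQ = 2019 − 3649 = -1630; ΔP = 60 − 39 = 21.
Midpoints: P̄ = 49.50, Q̄ = 2834.0.
ε = (ΔQ/ΔP)(P̄/Q̄) = (-1630/21)(49.50/2834.0).

-1.36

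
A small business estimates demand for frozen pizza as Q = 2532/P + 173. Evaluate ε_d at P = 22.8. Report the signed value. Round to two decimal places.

At P = 22.8, Q = 284.053.
dQ/dP = −2532/P² = -4.871.
ε = (dQ/dP)(P/Q) = (-4.871)(22.8/284.053).
|ε| < 1, so demand is inelastic at this price.

-0.39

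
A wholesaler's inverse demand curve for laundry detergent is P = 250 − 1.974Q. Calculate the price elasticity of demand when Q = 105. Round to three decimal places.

-0.206

At Q = 105, P = 250 − 1.974(105) = 42.73.
dP/dQ = −1.974, so dQ/dP = 1/(−1.974) = -0.507.
ε = (dQ/dP)(P/Q) = (-0.507)(42.73/105).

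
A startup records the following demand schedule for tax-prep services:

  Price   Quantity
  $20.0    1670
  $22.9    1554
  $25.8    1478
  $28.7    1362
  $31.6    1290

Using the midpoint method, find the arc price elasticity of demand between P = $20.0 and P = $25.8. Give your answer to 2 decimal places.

At P = 20.0, Q = 1670; at P = 25.8, Q = 1478.
ΔQ = -192, ΔP = 5.8. Midpoints: P̄ = 22.90, Q̄ = 1574.0.
ε = (ΔQ/ΔP)(P̄/Q̄) = (-192/5.8)(22.90/1574.0).

-0.48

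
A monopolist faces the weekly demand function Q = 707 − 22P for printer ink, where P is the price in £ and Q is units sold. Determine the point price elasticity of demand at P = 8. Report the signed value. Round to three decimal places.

-0.331

At P = 8, Q = 531.
dQ/dP = −22.
ε = (dQ/dP)(P/Q) = (-22)(8/531).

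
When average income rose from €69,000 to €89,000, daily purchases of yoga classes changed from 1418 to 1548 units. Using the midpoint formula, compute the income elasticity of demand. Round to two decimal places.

ΔQ = 130, ΔI = 20000. Midpoints: Ī = 79,000, Q̄ = 1483.0.
ε_I = (ΔQ/ΔI)(Ī/Q̄) = (130/20000)(79000/1483.0).
ε_I > 0, so the good is normal.

0.35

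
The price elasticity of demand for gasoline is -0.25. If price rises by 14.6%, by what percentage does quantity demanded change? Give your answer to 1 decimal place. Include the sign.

%ΔQ ≈ ε × %ΔP = (-0.25)(14.6%) = -3.65%.

-3.7%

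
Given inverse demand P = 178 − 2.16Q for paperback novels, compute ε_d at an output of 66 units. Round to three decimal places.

At Q = 66, P = 178 − 2.16(66) = 35.44.
dP/dQ = −2.16, so dQ/dP = 1/(−2.16) = -0.463.
ε = (dQ/dP)(P/Q) = (-0.463)(35.44/66).

-0.249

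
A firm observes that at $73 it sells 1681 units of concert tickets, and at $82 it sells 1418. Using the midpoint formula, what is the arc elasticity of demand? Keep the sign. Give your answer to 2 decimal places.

-1.46

ΔQ = 1418 − 1681 = -263; ΔP = 82 − 73 = 9.
Midpoints: P̄ = 77.50, Q̄ = 1549.5.
ε = (ΔQ/ΔP)(P̄/Q̄) = (-263/9)(77.50/1549.5).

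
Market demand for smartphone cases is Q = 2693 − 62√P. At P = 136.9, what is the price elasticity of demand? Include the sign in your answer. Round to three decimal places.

-0.184

At P = 136.9, Q = 1967.574.
dQ/dP = −62/(2√P) = -2.649.
ε = (dQ/dP)(P/Q) = (-2.649)(136.9/1967.574).
|ε| < 1, so demand is inelastic at this price.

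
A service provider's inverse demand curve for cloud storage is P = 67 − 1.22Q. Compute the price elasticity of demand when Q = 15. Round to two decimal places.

-2.66

At Q = 15, P = 67 − 1.22(15) = 48.70.
dP/dQ = −1.22, so dQ/dP = 1/(−1.22) = -0.820.
ε = (dQ/dP)(P/Q) = (-0.820)(48.70/15).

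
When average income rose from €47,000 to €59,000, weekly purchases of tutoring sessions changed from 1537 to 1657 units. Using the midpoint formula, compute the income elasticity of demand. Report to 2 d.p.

ΔQ = 120, ΔI = 12000. Midpoints: Ī = 53,000, Q̄ = 1597.0.
ε_I = (ΔQ/ΔI)(Ī/Q̄) = (120/12000)(53000/1597.0).
ε_I > 0, so the good is normal.

0.33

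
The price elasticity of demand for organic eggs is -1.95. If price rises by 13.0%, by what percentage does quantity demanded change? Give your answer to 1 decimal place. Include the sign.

-25.4%

%ΔQ ≈ ε × %ΔP = (-1.95)(13.0%) = -25.35%.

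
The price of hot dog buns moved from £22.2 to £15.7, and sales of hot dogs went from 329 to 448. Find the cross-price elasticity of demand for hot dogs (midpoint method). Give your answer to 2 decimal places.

-0.89

ΔQ_x = 448 − 329 = 119; ΔP_y = 15.7 − 22.2 = -6.5.
Midpoints: P̄_y = 18.95, Q̄_x = 388.5.
ε_xy = (ΔQ_x/ΔP_y)(P̄_y/Q̄_x) = (119/-6.5)(18.95/388.5).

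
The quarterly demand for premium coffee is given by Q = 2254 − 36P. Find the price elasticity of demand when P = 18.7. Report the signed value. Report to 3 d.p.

-0.426

At P = 18.7, Q = 1580.800.
dQ/dP = −36.
ε = (dQ/dP)(P/Q) = (-36)(18.7/1580.800).
|ε| < 1, so demand is inelastic at this price.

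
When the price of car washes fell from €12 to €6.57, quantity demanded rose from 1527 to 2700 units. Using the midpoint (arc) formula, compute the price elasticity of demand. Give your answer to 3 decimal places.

ΔQ = 2700 − 1527 = 1173; ΔP = 6.57 − 12 = -5.43.
Midpoints: P̄ = 9.29, Q̄ = 2113.5.
ε = (ΔQ/ΔP)(P̄/Q̄) = (1173/-5.43)(9.29/2113.5).

-0.949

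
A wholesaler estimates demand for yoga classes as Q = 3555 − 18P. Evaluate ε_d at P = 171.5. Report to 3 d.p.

-6.596

At P = 171.5, Q = 468.
dQ/dP = −18.
ε = (dQ/dP)(P/Q) = (-18)(171.5/468).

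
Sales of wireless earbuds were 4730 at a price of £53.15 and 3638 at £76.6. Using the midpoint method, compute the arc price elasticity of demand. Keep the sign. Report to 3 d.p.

ΔQ = 3638 − 4730 = -1092; ΔP = 76.6 − 53.15 = 23.45.
Midpoints: P̄ = 64.88, Q̄ = 4184.0.
ε = (ΔQ/ΔP)(P̄/Q̄) = (-1092/23.45)(64.88/4184.0).

-0.722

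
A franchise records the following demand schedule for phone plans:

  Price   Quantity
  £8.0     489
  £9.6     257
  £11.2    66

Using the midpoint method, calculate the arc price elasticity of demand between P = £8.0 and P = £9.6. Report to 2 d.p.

-3.42

At P = 8.0, Q = 489; at P = 9.6, Q = 257.
ΔQ = -232, ΔP = 1.6. Midpoints: P̄ = 8.80, Q̄ = 373.0.
ε = (ΔQ/ΔP)(P̄/Q̄) = (-232/1.6)(8.80/373.0).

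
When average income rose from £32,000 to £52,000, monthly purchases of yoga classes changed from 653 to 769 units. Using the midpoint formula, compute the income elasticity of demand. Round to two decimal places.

0.34

ΔQ = 116, ΔI = 20000. Midpoints: Ī = 42,000, Q̄ = 711.0.
ε_I = (ΔQ/ΔI)(Ī/Q̄) = (116/20000)(42000/711.0).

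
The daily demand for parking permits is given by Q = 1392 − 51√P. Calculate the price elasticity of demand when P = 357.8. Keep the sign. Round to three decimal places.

At P = 357.8, Q = 427.304.
dQ/dP = −51/(2√P) = -1.348.
ε = (dQ/dP)(P/Q) = (-1.348)(357.8/427.304).

-1.129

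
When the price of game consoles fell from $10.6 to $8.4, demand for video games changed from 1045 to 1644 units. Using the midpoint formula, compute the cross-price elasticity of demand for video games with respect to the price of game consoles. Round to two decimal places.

ΔQ_x = 1644 − 1045 = 599; ΔP_y = 8.4 − 10.6 = -2.2.
Midpoints: P̄_y = 9.50, Q̄_x = 1344.5.
ε_xy = (ΔQ_x/ΔP_y)(P̄_y/Q̄_x) = (599/-2.2)(9.50/1344.5).
ε_xy < 0, so the goods are complements.

-1.92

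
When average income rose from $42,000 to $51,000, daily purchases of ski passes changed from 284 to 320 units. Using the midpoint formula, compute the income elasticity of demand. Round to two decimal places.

ΔQ = 36, ΔI = 9000. Midpoints: Ī = 46,500, Q̄ = 302.0.
ε_I = (ΔQ/ΔI)(Ī/Q̄) = (36/9000)(46500/302.0).

0.62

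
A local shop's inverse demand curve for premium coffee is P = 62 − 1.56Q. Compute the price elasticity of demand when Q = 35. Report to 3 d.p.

At Q = 35, P = 62 − 1.56(35) = 7.40.
dP/dQ = −1.56, so dQ/dP = 1/(−1.56) = -0.641.
ε = (dQ/dP)(P/Q) = (-0.641)(7.40/35).

-0.136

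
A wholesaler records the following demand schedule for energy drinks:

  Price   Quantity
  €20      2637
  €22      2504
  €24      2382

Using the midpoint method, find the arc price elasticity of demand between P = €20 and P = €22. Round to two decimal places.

At P = 20, Q = 2637; at P = 22, Q = 2504.
ΔQ = -133, ΔP = 2. Midpoints: P̄ = 21.00, Q̄ = 2570.5.
ε = (ΔQ/ΔP)(P̄/Q̄) = (-133/2)(21.00/2570.5).

-0.54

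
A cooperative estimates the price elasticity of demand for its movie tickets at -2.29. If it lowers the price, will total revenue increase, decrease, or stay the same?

|ε| = 2.29 > 1, so demand is elastic. A price cut therefore raises total revenue.

increase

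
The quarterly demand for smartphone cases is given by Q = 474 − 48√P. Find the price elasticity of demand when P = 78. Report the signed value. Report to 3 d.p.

At P = 78, Q = 50.075.
dQ/dP = −48/(2√P) = -2.717.
ε = (dQ/dP)(P/Q) = (-2.717)(78/50.075).

-4.233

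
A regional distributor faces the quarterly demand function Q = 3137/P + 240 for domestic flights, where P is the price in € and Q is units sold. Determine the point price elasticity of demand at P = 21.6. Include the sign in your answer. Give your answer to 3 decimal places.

At P = 21.6, Q = 385.231.
dQ/dP = −3137/P² = -6.724.
ε = (dQ/dP)(P/Q) = (-6.724)(21.6/385.231).

-0.377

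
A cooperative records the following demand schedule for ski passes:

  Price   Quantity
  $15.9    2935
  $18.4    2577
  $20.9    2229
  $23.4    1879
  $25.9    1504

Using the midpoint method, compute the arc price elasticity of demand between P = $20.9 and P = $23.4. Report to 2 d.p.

At P = 20.9, Q = 2229; at P = 23.4, Q = 1879.
ΔQ = -350, ΔP = 2.5. Midpoints: P̄ = 22.15, Q̄ = 2054.0.
ε = (ΔQ/ΔP)(P̄/Q̄) = (-350/2.5)(22.15/2054.0).

-1.51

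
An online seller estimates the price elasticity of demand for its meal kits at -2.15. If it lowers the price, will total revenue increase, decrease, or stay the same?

increase

|ε| = 2.15 > 1, so demand is elastic. A price cut therefore raises total revenue.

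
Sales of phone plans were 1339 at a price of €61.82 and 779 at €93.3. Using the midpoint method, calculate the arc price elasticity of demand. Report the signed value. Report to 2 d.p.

ΔQ = 779 − 1339 = -560; ΔP = 93.3 − 61.82 = 31.48.
Midpoints: P̄ = 77.56, Q̄ = 1059.0.
ε = (ΔQ/ΔP)(P̄/Q̄) = (-560/31.48)(77.56/1059.0).

-1.30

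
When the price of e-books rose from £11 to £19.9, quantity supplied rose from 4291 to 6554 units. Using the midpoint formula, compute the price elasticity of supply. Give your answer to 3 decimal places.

ΔQ = 6554 − 4291 = 2263; ΔP = 19.9 − 11 = 8.9.
Midpoints: P̄ = 15.45, Q̄ = 5422.5.
ε_s = (ΔQ/ΔP)(P̄/Q̄) = (2263/8.9)(15.45/5422.5).

0.724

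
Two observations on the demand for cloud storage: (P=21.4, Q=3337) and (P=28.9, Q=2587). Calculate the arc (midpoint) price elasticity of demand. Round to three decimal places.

-0.849

ΔQ = 2587 − 3337 = -750; ΔP = 28.9 − 21.4 = 7.5.
Midpoints: P̄ = 25.15, Q̄ = 2962.0.
ε = (ΔQ/ΔP)(P̄/Q̄) = (-750/7.5)(25.15/2962.0).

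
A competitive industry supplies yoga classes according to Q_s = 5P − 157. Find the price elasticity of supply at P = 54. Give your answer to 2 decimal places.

At P = 54, Q_s = 113.
dQ_s/dP = 5.
ε_s = (dQ_s/dP)(P/Q_s) = (5)(54/113).

2.39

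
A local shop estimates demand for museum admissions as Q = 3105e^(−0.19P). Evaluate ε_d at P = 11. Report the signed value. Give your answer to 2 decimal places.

At P = 11, Q = 384.049.
dQ/dP = −0.19·3105e^(−0.19P) = −0.19Q = -72.969.
ε = (dQ/dP)(P/Q) = (-72.969)(11/384.049).

-2.09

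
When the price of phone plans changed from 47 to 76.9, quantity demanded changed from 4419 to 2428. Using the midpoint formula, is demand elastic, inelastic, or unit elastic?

Arc ε ≈ -1.205.
|ε| = 1.20 > 1.

elastic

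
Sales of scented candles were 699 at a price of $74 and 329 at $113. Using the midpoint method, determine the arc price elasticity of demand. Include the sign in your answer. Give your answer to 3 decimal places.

-1.726

ΔQ = 329 − 699 = -370; ΔP = 113 − 74 = 39.
Midpoints: P̄ = 93.50, Q̄ = 514.0.
ε = (ΔQ/ΔP)(P̄/Q̄) = (-370/39)(93.50/514.0).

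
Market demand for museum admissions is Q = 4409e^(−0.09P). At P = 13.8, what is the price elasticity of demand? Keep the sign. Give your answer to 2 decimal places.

-1.24

At P = 13.8, Q = 1273.346.
dQ/dP = −0.09·4409e^(−0.09P) = −0.09Q = -114.601.
ε = (dQ/dP)(P/Q) = (-114.601)(13.8/1273.346).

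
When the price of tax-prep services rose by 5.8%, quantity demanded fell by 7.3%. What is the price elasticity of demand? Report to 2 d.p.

ε = %ΔQ / %ΔP = (-7.3)/(5.8) = -1.259.

-1.26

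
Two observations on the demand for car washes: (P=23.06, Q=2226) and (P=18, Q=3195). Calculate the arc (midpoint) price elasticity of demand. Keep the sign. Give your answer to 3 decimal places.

-1.450

ΔQ = 3195 − 2226 = 969; ΔP = 18 − 23.06 = -5.06.
Midpoints: P̄ = 20.53, Q̄ = 2710.5.
ε = (ΔQ/ΔP)(P̄/Q̄) = (969/-5.06)(20.53/2710.5).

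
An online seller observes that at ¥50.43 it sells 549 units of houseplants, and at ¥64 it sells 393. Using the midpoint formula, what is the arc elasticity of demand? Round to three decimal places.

-1.396

ΔQ = 393 − 549 = -156; ΔP = 64 − 50.43 = 13.57.
Midpoints: P̄ = 57.22, Q̄ = 471.0.
ε = (ΔQ/ΔP)(P̄/Q̄) = (-156/13.57)(57.22/471.0).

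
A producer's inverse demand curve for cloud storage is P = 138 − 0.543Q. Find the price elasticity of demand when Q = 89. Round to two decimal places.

At Q = 89, P = 138 − 0.543(89) = 89.67.
dP/dQ = −0.543, so dQ/dP = 1/(−0.543) = -1.842.
ε = (dQ/dP)(P/Q) = (-1.842)(89.67/89).

-1.86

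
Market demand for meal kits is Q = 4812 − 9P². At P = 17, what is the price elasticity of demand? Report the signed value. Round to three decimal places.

-2.353

At P = 17, Q = 2211.
dQ/dP = −18P = -306.
ε = (dQ/dP)(P/Q) = (-306)(17/2211).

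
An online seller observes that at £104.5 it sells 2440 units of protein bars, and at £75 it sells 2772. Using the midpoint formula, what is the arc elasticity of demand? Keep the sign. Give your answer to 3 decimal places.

-0.388

ΔQ = 2772 − 2440 = 332; ΔP = 75 − 104.5 = -29.5.
Midpoints: P̄ = 89.75, Q̄ = 2606.0.
ε = (ΔQ/ΔP)(P̄/Q̄) = (332/-29.5)(89.75/2606.0).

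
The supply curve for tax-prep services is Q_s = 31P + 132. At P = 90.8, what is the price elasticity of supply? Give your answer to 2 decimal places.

At P = 90.8, Q_s = 2946.80.
dQ_s/dP = 31.
ε_s = (dQ_s/dP)(P/Q_s) = (31)(90.8/2946.80).

0.96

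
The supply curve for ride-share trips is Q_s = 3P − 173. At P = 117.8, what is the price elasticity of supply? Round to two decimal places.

At P = 117.8, Q_s = 180.40.
dQ_s/dP = 3.
ε_s = (dQ_s/dP)(P/Q_s) = (3)(117.8/180.40).

1.96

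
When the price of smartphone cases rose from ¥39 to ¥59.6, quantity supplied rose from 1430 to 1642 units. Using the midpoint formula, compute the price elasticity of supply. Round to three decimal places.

0.330

ΔQ = 1642 − 1430 = 212; ΔP = 59.6 − 39 = 20.6.
Midpoints: P̄ = 49.30, Q̄ = 1536.0.
ε_s = (ΔQ/ΔP)(P̄/Q̄) = (212/20.6)(49.30/1536.0).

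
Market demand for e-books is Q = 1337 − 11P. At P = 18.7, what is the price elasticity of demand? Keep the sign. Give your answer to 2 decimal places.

-0.18

At P = 18.7, Q = 1131.300.
dQ/dP = −11.
ε = (dQ/dP)(P/Q) = (-11)(18.7/1131.300).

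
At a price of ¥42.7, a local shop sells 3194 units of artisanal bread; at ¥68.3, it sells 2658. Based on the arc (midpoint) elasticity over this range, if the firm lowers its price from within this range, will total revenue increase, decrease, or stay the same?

decrease

Arc ε = (-536/25.6)(55.50/2926.0) ≈ -0.397.
|ε| = 0.40 < 1, so demand is inelastic. A price cut therefore reduces total revenue.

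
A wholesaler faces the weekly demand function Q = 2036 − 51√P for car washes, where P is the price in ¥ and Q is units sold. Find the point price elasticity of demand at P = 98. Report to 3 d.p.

-0.165

At P = 98, Q = 1531.126.
dQ/dP = −51/(2√P) = -2.576.
ε = (dQ/dP)(P/Q) = (-2.576)(98/1531.126).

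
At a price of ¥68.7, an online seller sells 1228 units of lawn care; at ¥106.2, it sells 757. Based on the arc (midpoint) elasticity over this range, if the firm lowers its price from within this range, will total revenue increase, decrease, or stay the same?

increase

Arc ε = (-471/37.5)(87.45/992.5) ≈ -1.107.
|ε| = 1.11 > 1, so demand is elastic. A price cut therefore raises total revenue.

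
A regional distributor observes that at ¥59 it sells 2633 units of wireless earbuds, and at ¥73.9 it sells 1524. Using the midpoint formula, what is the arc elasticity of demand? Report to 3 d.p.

ΔQ = 1524 − 2633 = -1109; ΔP = 73.9 − 59 = 14.9.
Midpoints: P̄ = 66.45, Q̄ = 2078.5.
ε = (ΔQ/ΔP)(P̄/Q̄) = (-1109/14.9)(66.45/2078.5).

-2.380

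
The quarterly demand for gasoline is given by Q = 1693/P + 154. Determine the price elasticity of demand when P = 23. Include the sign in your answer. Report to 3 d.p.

-0.323

At P = 23, Q = 227.609.
dQ/dP = −1693/P² = -3.200.
ε = (dQ/dP)(P/Q) = (-3.200)(23/227.609).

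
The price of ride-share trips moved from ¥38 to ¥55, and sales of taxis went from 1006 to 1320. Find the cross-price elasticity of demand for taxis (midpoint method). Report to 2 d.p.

0.74

ΔQ_x = 1320 − 1006 = 314; ΔP_y = 55 − 38 = 17.
Midpoints: P̄_y = 46.50, Q̄_x = 1163.0.
ε_xy = (ΔQ_x/ΔP_y)(P̄_y/Q̄_x) = (314/17)(46.50/1163.0).
ε_xy > 0, so the goods are substitutes.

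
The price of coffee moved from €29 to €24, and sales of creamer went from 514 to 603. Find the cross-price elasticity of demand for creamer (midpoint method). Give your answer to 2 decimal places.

ΔQ_x = 603 − 514 = 89; ΔP_y = 24 − 29 = -5.
Midpoints: P̄_y = 26.50, Q̄_x = 558.5.
ε_xy = (ΔQ_x/ΔP_y)(P̄_y/Q̄_x) = (89/-5)(26.50/558.5).

-0.84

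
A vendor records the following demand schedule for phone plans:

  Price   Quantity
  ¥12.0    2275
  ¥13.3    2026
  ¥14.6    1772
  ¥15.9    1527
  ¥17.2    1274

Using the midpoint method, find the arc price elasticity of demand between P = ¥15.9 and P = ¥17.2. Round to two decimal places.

-2.30

At P = 15.9, Q = 1527; at P = 17.2, Q = 1274.
ΔQ = -253, ΔP = 1.3. Midpoints: P̄ = 16.55, Q̄ = 1400.5.
ε = (ΔQ/ΔP)(P̄/Q̄) = (-253/1.3)(16.55/1400.5).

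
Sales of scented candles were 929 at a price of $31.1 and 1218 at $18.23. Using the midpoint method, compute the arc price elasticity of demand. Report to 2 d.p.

-0.52

ΔQ = 1218 − 929 = 289; ΔP = 18.23 − 31.1 = -12.87.
Midpoints: P̄ = 24.66, Q̄ = 1073.5.
ε = (ΔQ/ΔP)(P̄/Q̄) = (289/-12.87)(24.66/1073.5).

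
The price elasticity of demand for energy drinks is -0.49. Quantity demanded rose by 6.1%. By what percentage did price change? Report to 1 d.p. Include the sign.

%ΔP ≈ %ΔQ / ε = (6.1%)/(-0.49) = -12.45%.

-12.4%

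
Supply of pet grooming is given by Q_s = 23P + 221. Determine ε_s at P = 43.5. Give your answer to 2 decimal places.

0.82

At P = 43.5, Q_s = 1221.50.
dQ_s/dP = 23.
ε_s = (dQ_s/dP)(P/Q_s) = (23)(43.5/1221.50).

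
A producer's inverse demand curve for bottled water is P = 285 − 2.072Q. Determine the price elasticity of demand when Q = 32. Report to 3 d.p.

-3.298

At Q = 32, P = 285 − 2.072(32) = 218.70.
dP/dQ = −2.072, so dQ/dP = 1/(−2.072) = -0.483.
ε = (dQ/dP)(P/Q) = (-0.483)(218.70/32).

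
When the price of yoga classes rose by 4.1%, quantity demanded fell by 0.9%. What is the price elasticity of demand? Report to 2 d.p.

ε = %ΔQ / %ΔP = (-0.9)/(4.1) = -0.220.

-0.22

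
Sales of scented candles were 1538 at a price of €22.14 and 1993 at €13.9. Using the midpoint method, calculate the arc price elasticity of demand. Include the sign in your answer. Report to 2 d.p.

-0.56

ΔQ = 1993 − 1538 = 455; ΔP = 13.9 − 22.14 = -8.24.
Midpoints: P̄ = 18.02, Q̄ = 1765.5.
ε = (ΔQ/ΔP)(P̄/Q̄) = (455/-8.24)(18.02/1765.5).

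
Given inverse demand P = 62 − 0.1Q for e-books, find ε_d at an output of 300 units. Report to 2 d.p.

At Q = 300, P = 62 − 0.1(300) = 32.00.
dP/dQ = −0.1, so dQ/dP = 1/(−0.1) = -10.000.
ε = (dQ/dP)(P/Q) = (-10.000)(32.00/300).

-1.07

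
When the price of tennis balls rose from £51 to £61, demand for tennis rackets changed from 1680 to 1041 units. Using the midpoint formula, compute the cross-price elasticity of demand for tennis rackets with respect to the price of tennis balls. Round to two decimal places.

-2.63

ΔQ_x = 1041 − 1680 = -639; ΔP_y = 61 − 51 = 10.
Midpoints: P̄_y = 56.00, Q̄_x = 1360.5.
ε_xy = (ΔQ_x/ΔP_y)(P̄_y/Q̄_x) = (-639/10)(56.00/1360.5).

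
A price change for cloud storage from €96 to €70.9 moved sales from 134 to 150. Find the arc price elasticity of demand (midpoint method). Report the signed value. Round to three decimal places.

ΔQ = 150 − 134 = 16; ΔP = 70.9 − 96 = -25.1.
Midpoints: P̄ = 83.45, Q̄ = 142.0.
ε = (ΔQ/ΔP)(P̄/Q̄) = (16/-25.1)(83.45/142.0).

-0.375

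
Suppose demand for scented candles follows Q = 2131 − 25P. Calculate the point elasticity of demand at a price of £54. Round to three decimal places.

-1.729

At P = 54, Q = 781.
dQ/dP = −25.
ε = (dQ/dP)(P/Q) = (-25)(54/781).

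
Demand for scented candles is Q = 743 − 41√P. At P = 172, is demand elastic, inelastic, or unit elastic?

Q = 205.290, dQ/dP = -1.563.
ε = (dQ/dP)(P/Q) ≈ -1.310.
|ε| = 1.31 > 1.

elastic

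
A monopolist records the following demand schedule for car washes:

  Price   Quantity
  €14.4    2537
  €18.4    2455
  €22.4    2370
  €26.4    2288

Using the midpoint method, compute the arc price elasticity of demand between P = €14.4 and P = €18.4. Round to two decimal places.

-0.13

At P = 14.4, Q = 2537; at P = 18.4, Q = 2455.
ΔQ = -82, ΔP = 4.0. Midpoints: P̄ = 16.40, Q̄ = 2496.0.
ε = (ΔQ/ΔP)(P̄/Q̄) = (-82/4.0)(16.40/2496.0).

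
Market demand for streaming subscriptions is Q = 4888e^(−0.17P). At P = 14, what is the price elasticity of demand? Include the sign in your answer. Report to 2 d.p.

-2.38

At P = 14, Q = 452.387.
dQ/dP = −0.17·4888e^(−0.17P) = −0.17Q = -76.906.
ε = (dQ/dP)(P/Q) = (-76.906)(14/452.387).
|ε| > 1, so demand is elastic at this price.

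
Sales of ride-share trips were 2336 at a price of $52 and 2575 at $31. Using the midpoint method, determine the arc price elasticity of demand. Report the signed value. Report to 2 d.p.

ΔQ = 2575 − 2336 = 239; ΔP = 31 − 52 = -21.
Midpoints: P̄ = 41.50, Q̄ = 2455.5.
ε = (ΔQ/ΔP)(P̄/Q̄) = (239/-21)(41.50/2455.5).

-0.19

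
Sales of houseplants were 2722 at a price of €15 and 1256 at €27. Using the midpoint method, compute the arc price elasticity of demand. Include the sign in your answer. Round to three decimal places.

-1.290

ΔQ = 1256 − 2722 = -1466; ΔP = 27 − 15 = 12.
Midpoints: P̄ = 21.00, Q̄ = 1989.0.
ε = (ΔQ/ΔP)(P̄/Q̄) = (-1466/12)(21.00/1989.0).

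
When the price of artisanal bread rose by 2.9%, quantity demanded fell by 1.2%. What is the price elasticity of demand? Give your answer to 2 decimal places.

ε = %ΔQ / %ΔP = (-1.2)/(2.9) = -0.414.

-0.41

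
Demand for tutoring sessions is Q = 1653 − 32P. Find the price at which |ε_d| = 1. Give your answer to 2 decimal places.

25.83

For linear demand Q = a − bP, ε = −bP/(a − bP). |ε| = 1 when bP = a − bP, i.e. P = a/(2b).
P = 1653/(2·32) = 1653/64 = 25.8281.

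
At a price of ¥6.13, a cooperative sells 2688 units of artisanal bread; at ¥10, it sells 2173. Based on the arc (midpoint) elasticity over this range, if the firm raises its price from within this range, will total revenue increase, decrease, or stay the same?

increase

Arc ε = (-515/3.87)(8.06/2430.5) ≈ -0.442.
|ε| = 0.44 < 1, so demand is inelastic. A price rise therefore raises total revenue.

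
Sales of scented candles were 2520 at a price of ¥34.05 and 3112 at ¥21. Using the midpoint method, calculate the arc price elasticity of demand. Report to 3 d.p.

-0.443

ΔQ = 3112 − 2520 = 592; ΔP = 21 − 34.05 = -13.05.
Midpoints: P̄ = 27.52, Q̄ = 2816.0.
ε = (ΔQ/ΔP)(P̄/Q̄) = (592/-13.05)(27.52/2816.0).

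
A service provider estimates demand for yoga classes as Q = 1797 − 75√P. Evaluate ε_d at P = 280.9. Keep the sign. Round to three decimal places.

At P = 280.9, Q = 539.995.
dQ/dP = −75/(2√P) = -2.237.
ε = (dQ/dP)(P/Q) = (-2.237)(280.9/539.995).

-1.164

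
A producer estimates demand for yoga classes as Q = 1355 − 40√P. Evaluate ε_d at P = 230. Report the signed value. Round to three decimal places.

At P = 230, Q = 748.370.
dQ/dP = −40/(2√P) = -1.319.
ε = (dQ/dP)(P/Q) = (-1.319)(230/748.370).

-0.405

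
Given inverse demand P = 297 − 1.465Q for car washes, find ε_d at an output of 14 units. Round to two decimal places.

-13.48

At Q = 14, P = 297 − 1.465(14) = 276.49.
dP/dQ = −1.465, so dQ/dP = 1/(−1.465) = -0.683.
ε = (dQ/dP)(P/Q) = (-0.683)(276.49/14).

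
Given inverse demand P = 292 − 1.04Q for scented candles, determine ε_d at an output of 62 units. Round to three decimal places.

At Q = 62, P = 292 − 1.04(62) = 227.52.
dP/dQ = −1.04, so dQ/dP = 1/(−1.04) = -0.962.
ε = (dQ/dP)(P/Q) = (-0.962)(227.52/62).

-3.529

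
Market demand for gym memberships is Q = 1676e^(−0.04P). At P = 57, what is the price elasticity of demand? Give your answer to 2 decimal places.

-2.28

At P = 57, Q = 171.428.
dQ/dP = −0.04·1676e^(−0.04P) = −0.04Q = -6.857.
ε = (dQ/dP)(P/Q) = (-6.857)(57/171.428).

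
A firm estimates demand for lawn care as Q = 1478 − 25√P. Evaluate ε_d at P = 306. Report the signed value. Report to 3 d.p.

-0.210

At P = 306, Q = 1040.679.
dQ/dP = −25/(2√P) = -0.715.
ε = (dQ/dP)(P/Q) = (-0.715)(306/1040.679).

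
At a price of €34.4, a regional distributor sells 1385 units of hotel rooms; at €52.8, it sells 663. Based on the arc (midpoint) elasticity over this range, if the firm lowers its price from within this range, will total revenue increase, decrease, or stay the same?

increase

Arc ε = (-722/18.4)(43.60/1024.0) ≈ -1.671.
|ε| = 1.67 > 1, so demand is elastic. A price cut therefore raises total revenue.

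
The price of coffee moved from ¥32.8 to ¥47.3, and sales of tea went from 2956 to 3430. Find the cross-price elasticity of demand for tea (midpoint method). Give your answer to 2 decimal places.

0.41

ΔQ_x = 3430 − 2956 = 474; ΔP_y = 47.3 − 32.8 = 14.5.
Midpoints: P̄_y = 40.05, Q̄_x = 3193.0.
ε_xy = (ΔQ_x/ΔP_y)(P̄_y/Q̄_x) = (474/14.5)(40.05/3193.0).
ε_xy > 0, so the goods are substitutes.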